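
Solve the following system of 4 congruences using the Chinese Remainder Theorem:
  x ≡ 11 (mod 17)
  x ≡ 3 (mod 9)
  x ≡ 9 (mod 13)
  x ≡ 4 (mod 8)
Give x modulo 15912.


Product of moduli M = 17 · 9 · 13 · 8 = 15912.
Merge one congruence at a time:
  Start: x ≡ 11 (mod 17).
  Combine with x ≡ 3 (mod 9); new modulus lcm = 153.
    Write x = 11 + 17·t and substitute into x ≡ 3 (mod 9): 17·t ≡ 3 − 11 = -8 (mod 9).
    Reduce coefficients mod 9: 8·t ≡ 1 (mod 9).
    The inverse of 8 mod 9 is 8 (since 8·8 = 64 = 7·9 + 1), so t ≡ 8·1 = 8 ≡ 8 (mod 9).
    Then x = 11 + 17·8 = 147, valid modulo lcm(17, 9) = 153: x ≡ 147 (mod 153).
  Combine with x ≡ 9 (mod 13); new modulus lcm = 1989.
    Write x = 147 + 153·t and substitute into x ≡ 9 (mod 13): 153·t ≡ 9 − 147 = -138 (mod 13).
    Reduce coefficients mod 13: 10·t ≡ 5 (mod 13).
    The inverse of 10 mod 13 is 4 (since 10·4 = 40 = 3·13 + 1), so t ≡ 4·5 = 20 ≡ 7 (mod 13).
    Then x = 147 + 153·7 = 1218, valid modulo lcm(153, 13) = 1989: x ≡ 1218 (mod 1989).
  Combine with x ≡ 4 (mod 8); new modulus lcm = 15912.
    Write x = 1218 + 1989·t and substitute into x ≡ 4 (mod 8): 1989·t ≡ 4 − 1218 = -1214 (mod 8).
    Reduce coefficients mod 8: 5·t ≡ 2 (mod 8).
    The inverse of 5 mod 8 is 5 (since 5·5 = 25 = 3·8 + 1), so t ≡ 5·2 = 10 ≡ 2 (mod 8).
    Then x = 1218 + 1989·2 = 5196, valid modulo lcm(1989, 8) = 15912: x ≡ 5196 (mod 15912).
Verify against each original: 5196 mod 17 = 11, 5196 mod 9 = 3, 5196 mod 13 = 9, 5196 mod 8 = 4.

x ≡ 5196 (mod 15912).


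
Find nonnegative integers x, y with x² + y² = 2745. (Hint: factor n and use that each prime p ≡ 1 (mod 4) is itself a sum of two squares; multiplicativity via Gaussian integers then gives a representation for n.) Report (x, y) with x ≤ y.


Step 1: Factor n = 2745 = 3^2 · 5 · 61.
Step 2: Check the mod-4 condition on each prime factor: 3 ≡ 3 (mod 4), exponent 2 (must be even); 5 ≡ 1 (mod 4), exponent 1; 61 ≡ 1 (mod 4), exponent 1.
All primes ≡ 3 (mod 4) appear to even exponent (or don't appear), so by the two-squares theorem n IS expressible as a sum of two squares.
Step 3: Build a representation. Group n = k² · m with k = 3 and m = 5 · 61 = 305 (a product of primes ≡ 1 (mod 4)); a representation of m scales to one of n via (k·x)² + (k·y)² = k²(x² + y²). Each prime p ≡ 1 (mod 4) is itself a sum of two squares; find a² by testing p − a² for a perfect square:
  5: 5 − 1² = 4 = 2² ⇒ 5 = 1² + 2².
  61: 61 − 1² = 60, 61 − 2² = 57, 61 − 3² = 52, 61 − 4² = 45, 61 − 5² = 36 = 6² ⇒ 61 = 5² + 6².
  Combine using the Brahmagupta–Fibonacci identity (a² + b²)(c² + d²) = (ac − bd)² + (ad + bc)² = (ac + bd)² + (ad − bc)²:
  5 · 61 = 305: from (1² + 2²)(5² + 6²), take (1·5 − 2·6, 1·6 + 2·5) = (5 − 12, 6 + 10) = (-7, 16); dropping signs (only squares matter) gives (7, 16); check 7² + 16² = 49 + 256 = 305 ✓.
  Scale by k = 3: (3·7, 3·16) = (21, 48).
Step 4: Order so x ≤ y and verify: 21² + 48² = 441 + 2304 = 2745 = n. ✓

n = 2745 = 21² + 48² (one valid representation with x ≤ y).


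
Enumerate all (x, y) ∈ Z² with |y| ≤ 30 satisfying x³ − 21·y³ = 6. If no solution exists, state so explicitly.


The equation is x³ - 21y³ = 6. For fixed y, x³ = 21·y³ + 6, so a solution requires the RHS to be a perfect cube.
Strategy: iterate y from -30 to 30, compute RHS = 21·y³ + 6, and check whether it is a (positive or negative) perfect cube.
Check small values of y:
  y = 0: RHS = 6 is not a perfect cube.
  y = 1: RHS = 27 = (3)³ ⇒ x = 3 works.
  y = -1: RHS = -15 is not a perfect cube.
  y = 2: RHS = 174 is not a perfect cube.
  y = -2: RHS = -162 is not a perfect cube.
  y = 3: RHS = 573 is not a perfect cube.
  y = -3: RHS = -561 is not a perfect cube.
Continuing the search up to |y| = 30 finds no further solutions beyond those listed.
Collected solutions: (3, 1).

Solutions (with |y| ≤ 30): (3, 1).


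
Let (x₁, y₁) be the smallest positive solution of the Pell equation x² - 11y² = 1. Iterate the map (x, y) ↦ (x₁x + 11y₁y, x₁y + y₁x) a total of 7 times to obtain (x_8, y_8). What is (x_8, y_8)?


Step 1: Find the fundamental solution (x₁, y₁) of x² - 11y² = 1.
  Expand √11 as a continued fraction. a₀ = ⌊√11⌋ = 3; iterate m_{k+1} = d_k·a_k − m_k, d_{k+1} = (11 − m_{k+1}²)/d_k, a_{k+1} = ⌊(a₀ + m_{k+1})/d_{k+1}⌋ (starting m₀ = 0, d₀ = 1), with convergents p_k = a_k·p_{k-1} + p_{k-2}, q_k = a_k·q_{k-1} + q_{k-2} (p₋₁ = 1, q₋₁ = 0):
  k = 0: a₀ = 3; p₀/q₀ = 3/1; p₀² − 11·q₀² = 9 − 11 = -2.
  k = 1: m = 3, d = 2, a = ⌊(3 + 3)/2⌋ = 3; p/q = (3·3 + 1)/(3·1 + 0) = 10/3; p² − 11·q² = 100 − 99 = 1.
  The first convergent with p² − 11·q² = 1 gives the fundamental solution (x₁, y₁) = (10, 3).
Step 2: Apply the recurrence (x_{n+1}, y_{n+1}) = (x₁x_n + 11y₁y_n, x₁y_n + y₁x_n) repeatedly.
  From (x_1, y_1) = (10, 3): x_2 = 10·10 + 11·3·3 = 199; y_2 = 10·3 + 3·10 = 60.
  From (x_2, y_2) = (199, 60): x_3 = 10·199 + 11·3·60 = 3970; y_3 = 10·60 + 3·199 = 1197.
  From (x_3, y_3) = (3970, 1197): x_4 = 10·3970 + 11·3·1197 = 79201; y_4 = 10·1197 + 3·3970 = 23880.
  From (x_4, y_4) = (79201, 23880): x_5 = 10·79201 + 11·3·23880 = 1580050; y_5 = 10·23880 + 3·79201 = 476403.
  From (x_5, y_5) = (1580050, 476403): x_6 = 10·1580050 + 11·3·476403 = 31521799; y_6 = 10·476403 + 3·1580050 = 9504180.
  From (x_6, y_6) = (31521799, 9504180): x_7 = 10·31521799 + 11·3·9504180 = 628855930; y_7 = 10·9504180 + 3·31521799 = 189607197.
  From (x_7, y_7) = (628855930, 189607197): x_8 = 10·628855930 + 11·3·189607197 = 12545596801; y_8 = 10·189607197 + 3·628855930 = 3782639760.
Step 3: Verify x_8² - 11·y_8² = 157391999093261433601 - 157391999093261433600 = 1 (should be 1). ✓

(x_1, y_1) = (10, 3); (x_8, y_8) = (12545596801, 3782639760).


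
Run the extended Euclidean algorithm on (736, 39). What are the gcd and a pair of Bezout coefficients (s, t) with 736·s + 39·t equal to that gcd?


Euclidean algorithm on (736, 39) — divide until remainder is 0:
  736 = 18 · 39 + 34
  39 = 1 · 34 + 5
  34 = 6 · 5 + 4
  5 = 1 · 4 + 1
  4 = 4 · 1 + 0
gcd(736, 39) = 1.
Track Bezout coefficients alongside the remainders: start with r₀ = 736 = a·1 + b·0 (s = 1, t = 0) and r₁ = 39 = a·0 + b·1 (s = 0, t = 1); each new remainder r_{k+1} = r_{k-1} − q_k·r_k inherits s_{k+1} = s_{k-1} − q_k·s_k, t_{k+1} = t_{k-1} − q_k·t_k, so r_k = a·s_k + b·t_k at every step:
  q = 18: r = 34, s = 1 − 18·0 = 1, t = 0 − 18·1 = -18  (check: 736·1 + 39·(-18) = 34)
  q = 1: r = 5, s = 0 − 1·1 = -1, t = 1 − 1·(-18) = 19  (check: 736·(-1) + 39·19 = 5)
  q = 6: r = 4, s = 1 − 6·(-1) = 7, t = -18 − 6·19 = -132  (check: 736·7 + 39·(-132) = 4)
  q = 1: r = 1, s = -1 − 1·7 = -8, t = 19 − 1·(-132) = 151  (check: 736·(-8) + 39·151 = 1)
The row with r = 1 (the gcd) gives the Bezout coefficients s = -8, t = 151.
Result: 736 · (-8) + 39 · (151) = 1.

gcd(736, 39) = 1; s = -8, t = 151 (check: 736·(-8) + 39·151 = 1).


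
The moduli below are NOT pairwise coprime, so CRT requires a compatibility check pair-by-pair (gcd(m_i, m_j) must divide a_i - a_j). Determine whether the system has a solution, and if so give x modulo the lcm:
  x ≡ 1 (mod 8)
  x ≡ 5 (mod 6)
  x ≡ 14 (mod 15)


Moduli 8, 6, 15 are not pairwise coprime, so CRT works modulo lcm(m_i) when all pairwise compatibility conditions hold.
Pairwise compatibility: gcd(m_i, m_j) must divide a_i - a_j for every pair.
Merge one congruence at a time:
  Start: x ≡ 1 (mod 8).
  Combine with x ≡ 5 (mod 6): gcd(8, 6) = 2; 5 - 1 = 4, which IS divisible by 2, so compatible.
    Write x = 1 + 8·t and substitute into x ≡ 5 (mod 6): 8·t ≡ 5 − 1 = 4 (mod 6).
    Divide the congruence (and modulus) by g = 2: 4·t ≡ 2 (mod 3).
    Reduce coefficients mod 3: 1·t ≡ 2 (mod 3).
    So t ≡ 2 (mod 3).
    Then x = 1 + 8·2 = 17, valid modulo lcm(8, 6) = 24: x ≡ 17 (mod 24).
  Combine with x ≡ 14 (mod 15): gcd(24, 15) = 3; 14 - 17 = -3, which IS divisible by 3, so compatible.
    Write x = 17 + 24·t and substitute into x ≡ 14 (mod 15): 24·t ≡ 14 − 17 = -3 (mod 15).
    Divide the congruence (and modulus) by g = 3: 8·t ≡ -1 (mod 5).
    Reduce coefficients mod 5: 3·t ≡ 4 (mod 5).
    The inverse of 3 mod 5 is 2 (since 3·2 = 6 = 1·5 + 1), so t ≡ 2·4 = 8 ≡ 3 (mod 5).
    Then x = 17 + 24·3 = 89, valid modulo lcm(24, 15) = 120: x ≡ 89 (mod 120).
Verify: 89 mod 8 = 1, 89 mod 6 = 5, 89 mod 15 = 14.

x ≡ 89 (mod 120).


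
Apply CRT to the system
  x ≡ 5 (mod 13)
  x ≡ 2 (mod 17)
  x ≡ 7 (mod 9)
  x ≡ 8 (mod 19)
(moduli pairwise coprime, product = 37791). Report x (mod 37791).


Product of moduli M = 13 · 17 · 9 · 19 = 37791.
Merge one congruence at a time:
  Start: x ≡ 5 (mod 13).
  Combine with x ≡ 2 (mod 17); new modulus lcm = 221.
    Write x = 5 + 13·t and substitute into x ≡ 2 (mod 17): 13·t ≡ 2 − 5 = -3 (mod 17).
    Reduce coefficients mod 17: 13·t ≡ 14 (mod 17).
    The inverse of 13 mod 17 is 4 (since 13·4 = 52 = 3·17 + 1), so t ≡ 4·14 = 56 ≡ 5 (mod 17).
    Then x = 5 + 13·5 = 70, valid modulo lcm(13, 17) = 221: x ≡ 70 (mod 221).
  Combine with x ≡ 7 (mod 9); new modulus lcm = 1989.
    Write x = 70 + 221·t and substitute into x ≡ 7 (mod 9): 221·t ≡ 7 − 70 = -63 (mod 9).
    Reduce coefficients mod 9: 5·t ≡ 0 (mod 9).
    The inverse of 5 mod 9 is 2 (since 5·2 = 10 = 1·9 + 1), so t ≡ 2·0 = 0 ≡ 0 (mod 9).
    Then x = 70 + 221·0 = 70, valid modulo lcm(221, 9) = 1989: x ≡ 70 (mod 1989).
  Combine with x ≡ 8 (mod 19); new modulus lcm = 37791.
    Write x = 70 + 1989·t and substitute into x ≡ 8 (mod 19): 1989·t ≡ 8 − 70 = -62 (mod 19).
    Reduce coefficients mod 19: 13·t ≡ 14 (mod 19).
    The inverse of 13 mod 19 is 3 (since 13·3 = 39 = 2·19 + 1), so t ≡ 3·14 = 42 ≡ 4 (mod 19).
    Then x = 70 + 1989·4 = 8026, valid modulo lcm(1989, 19) = 37791: x ≡ 8026 (mod 37791).
Verify against each original: 8026 mod 13 = 5, 8026 mod 17 = 2, 8026 mod 9 = 7, 8026 mod 19 = 8.

x ≡ 8026 (mod 37791).


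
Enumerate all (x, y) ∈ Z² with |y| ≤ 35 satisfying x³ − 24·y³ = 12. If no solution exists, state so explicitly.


The equation is x³ - 24y³ = 12. For fixed y, x³ = 24·y³ + 12, so a solution requires the RHS to be a perfect cube.
Strategy: iterate y from -35 to 35, compute RHS = 24·y³ + 12, and check whether it is a (positive or negative) perfect cube.
Check small values of y:
  y = 0: RHS = 12 is not a perfect cube.
  y = 1: RHS = 36 is not a perfect cube.
  y = -1: RHS = -12 is not a perfect cube.
  y = 2: RHS = 204 is not a perfect cube.
  y = -2: RHS = -180 is not a perfect cube.
  y = 3: RHS = 660 is not a perfect cube.
  y = -3: RHS = -636 is not a perfect cube.
Continuing the search up to |y| = 35 finds no solutions either.
No (x, y) in the scanned range satisfies the equation.

No integer solutions with |y| ≤ 35.


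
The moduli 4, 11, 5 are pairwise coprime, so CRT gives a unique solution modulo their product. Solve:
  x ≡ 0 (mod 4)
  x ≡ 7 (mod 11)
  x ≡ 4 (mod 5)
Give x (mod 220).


Moduli 4, 11, 5 are pairwise coprime; by CRT there is a unique solution modulo M = 4 · 11 · 5 = 220.
Solve pairwise, accumulating the modulus:
  Start with x ≡ 0 (mod 4).
  Combine with x ≡ 7 (mod 11): since gcd(4, 11) = 1, we get a unique residue mod 44.
    Write x = 0 + 4·t and substitute into x ≡ 7 (mod 11): 4·t ≡ 7 − 0 = 7 (mod 11).
    The inverse of 4 mod 11 is 3 (since 4·3 = 12 = 1·11 + 1), so t ≡ 3·7 = 21 ≡ 10 (mod 11).
    Then x = 0 + 4·10 = 40, valid modulo lcm(4, 11) = 44: x ≡ 40 (mod 44).
  Combine with x ≡ 4 (mod 5): since gcd(44, 5) = 1, we get a unique residue mod 220.
    Write x = 40 + 44·t and substitute into x ≡ 4 (mod 5): 44·t ≡ 4 − 40 = -36 (mod 5).
    Reduce coefficients mod 5: 4·t ≡ 4 (mod 5).
    The inverse of 4 mod 5 is 4 (since 4·4 = 16 = 3·5 + 1), so t ≡ 4·4 = 16 ≡ 1 (mod 5).
    Then x = 40 + 44·1 = 84, valid modulo lcm(44, 5) = 220: x ≡ 84 (mod 220).
Verify: 84 mod 4 = 0 ✓, 84 mod 11 = 7 ✓, 84 mod 5 = 4 ✓.

x ≡ 84 (mod 220).


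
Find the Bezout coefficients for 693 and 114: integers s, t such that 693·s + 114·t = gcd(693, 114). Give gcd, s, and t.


Euclidean algorithm on (693, 114) — divide until remainder is 0:
  693 = 6 · 114 + 9
  114 = 12 · 9 + 6
  9 = 1 · 6 + 3
  6 = 2 · 3 + 0
gcd(693, 114) = 3.
Track Bezout coefficients alongside the remainders: start with r₀ = 693 = a·1 + b·0 (s = 1, t = 0) and r₁ = 114 = a·0 + b·1 (s = 0, t = 1); each new remainder r_{k+1} = r_{k-1} − q_k·r_k inherits s_{k+1} = s_{k-1} − q_k·s_k, t_{k+1} = t_{k-1} − q_k·t_k, so r_k = a·s_k + b·t_k at every step:
  q = 6: r = 9, s = 1 − 6·0 = 1, t = 0 − 6·1 = -6  (check: 693·1 + 114·(-6) = 9)
  q = 12: r = 6, s = 0 − 12·1 = -12, t = 1 − 12·(-6) = 73  (check: 693·(-12) + 114·73 = 6)
  q = 1: r = 3, s = 1 − 1·(-12) = 13, t = -6 − 1·73 = -79  (check: 693·13 + 114·(-79) = 3)
The row with r = 3 (the gcd) gives the Bezout coefficients s = 13, t = -79.
Result: 693 · (13) + 114 · (-79) = 3.

gcd(693, 114) = 3; s = 13, t = -79 (check: 693·13 + 114·(-79) = 3).


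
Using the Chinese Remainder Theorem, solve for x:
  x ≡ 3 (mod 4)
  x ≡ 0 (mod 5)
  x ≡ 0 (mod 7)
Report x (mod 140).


Moduli 4, 5, 7 are pairwise coprime; by CRT there is a unique solution modulo M = 4 · 5 · 7 = 140.
Solve pairwise, accumulating the modulus:
  Start with x ≡ 3 (mod 4).
  Combine with x ≡ 0 (mod 5): since gcd(4, 5) = 1, we get a unique residue mod 20.
    Write x = 3 + 4·t and substitute into x ≡ 0 (mod 5): 4·t ≡ 0 − 3 = -3 (mod 5).
    Reduce coefficients mod 5: 4·t ≡ 2 (mod 5).
    The inverse of 4 mod 5 is 4 (since 4·4 = 16 = 3·5 + 1), so t ≡ 4·2 = 8 ≡ 3 (mod 5).
    Then x = 3 + 4·3 = 15, valid modulo lcm(4, 5) = 20: x ≡ 15 (mod 20).
  Combine with x ≡ 0 (mod 7): since gcd(20, 7) = 1, we get a unique residue mod 140.
    Write x = 15 + 20·t and substitute into x ≡ 0 (mod 7): 20·t ≡ 0 − 15 = -15 (mod 7).
    Reduce coefficients mod 7: 6·t ≡ 6 (mod 7).
    The inverse of 6 mod 7 is 6 (since 6·6 = 36 = 5·7 + 1), so t ≡ 6·6 = 36 ≡ 1 (mod 7).
    Then x = 15 + 20·1 = 35, valid modulo lcm(20, 7) = 140: x ≡ 35 (mod 140).
Verify: 35 mod 4 = 3 ✓, 35 mod 5 = 0 ✓, 35 mod 7 = 0 ✓.

x ≡ 35 (mod 140).


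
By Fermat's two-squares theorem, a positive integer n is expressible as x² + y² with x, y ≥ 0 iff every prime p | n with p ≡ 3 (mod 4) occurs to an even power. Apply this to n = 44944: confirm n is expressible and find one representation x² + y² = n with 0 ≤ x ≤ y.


Step 1: Factor n = 44944 = 2^4 · 53^2.
Step 2: Check the mod-4 condition on each prime factor: 2 = 2 (special); 53 ≡ 1 (mod 4), exponent 2.
All primes ≡ 3 (mod 4) appear to even exponent (or don't appear), so by the two-squares theorem n IS expressible as a sum of two squares.
Step 3: Build a representation. Group n = k² · m with k = 4 and m = 53 · 53 = 2809 (a product of primes ≡ 1 (mod 4)); a representation of m scales to one of n via (k·x)² + (k·y)² = k²(x² + y²). Each prime p ≡ 1 (mod 4) is itself a sum of two squares; find a² by testing p − a² for a perfect square:
  53: 53 − 1² = 52, 53 − 2² = 49 = 7² ⇒ 53 = 2² + 7².
  Combine using the Brahmagupta–Fibonacci identity (a² + b²)(c² + d²) = (ac − bd)² + (ad + bc)² = (ac + bd)² + (ad − bc)²:
  53 · 53 = 2809: from (2² + 7²)(2² + 7²), take (2·2 − 7·7, 2·7 + 7·2) = (4 − 49, 14 + 14) = (-45, 28); dropping signs (only squares matter) gives (45, 28); check 45² + 28² = 2025 + 784 = 2809 ✓.
  Scale by k = 4: (4·45, 4·28) = (180, 112).
Step 4: Order so x ≤ y and verify: 112² + 180² = 12544 + 32400 = 44944 = n. ✓

n = 44944 = 112² + 180² (one valid representation with x ≤ y).


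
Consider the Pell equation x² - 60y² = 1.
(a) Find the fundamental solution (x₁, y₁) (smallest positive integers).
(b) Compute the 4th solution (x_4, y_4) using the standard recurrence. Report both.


Step 1: Find the fundamental solution (x₁, y₁) of x² - 60y² = 1.
  Expand √60 as a continued fraction. a₀ = ⌊√60⌋ = 7; iterate m_{k+1} = d_k·a_k − m_k, d_{k+1} = (60 − m_{k+1}²)/d_k, a_{k+1} = ⌊(a₀ + m_{k+1})/d_{k+1}⌋ (starting m₀ = 0, d₀ = 1), with convergents p_k = a_k·p_{k-1} + p_{k-2}, q_k = a_k·q_{k-1} + q_{k-2} (p₋₁ = 1, q₋₁ = 0):
  k = 0: a₀ = 7; p₀/q₀ = 7/1; p₀² − 60·q₀² = 49 − 60 = -11.
  k = 1: m = 7, d = 11, a = ⌊(7 + 7)/11⌋ = 1; p/q = (1·7 + 1)/(1·1 + 0) = 8/1; p² − 60·q² = 64 − 60 = 4.
  k = 2: m = 4, d = 4, a = ⌊(7 + 4)/4⌋ = 2; p/q = (2·8 + 7)/(2·1 + 1) = 23/3; p² − 60·q² = 529 − 540 = -11.
  k = 3: m = 4, d = 11, a = ⌊(7 + 4)/11⌋ = 1; p/q = (1·23 + 8)/(1·3 + 1) = 31/4; p² − 60·q² = 961 − 960 = 1.
  The first convergent with p² − 60·q² = 1 gives the fundamental solution (x₁, y₁) = (31, 4).
Step 2: Apply the recurrence (x_{n+1}, y_{n+1}) = (x₁x_n + 60y₁y_n, x₁y_n + y₁x_n) repeatedly.
  From (x_1, y_1) = (31, 4): x_2 = 31·31 + 60·4·4 = 1921; y_2 = 31·4 + 4·31 = 248.
  From (x_2, y_2) = (1921, 248): x_3 = 31·1921 + 60·4·248 = 119071; y_3 = 31·248 + 4·1921 = 15372.
  From (x_3, y_3) = (119071, 15372): x_4 = 31·119071 + 60·4·15372 = 7380481; y_4 = 31·15372 + 4·119071 = 952816.
Step 3: Verify x_4² - 60·y_4² = 54471499791361 - 54471499791360 = 1 (should be 1). ✓

(x_1, y_1) = (31, 4); (x_4, y_4) = (7380481, 952816).


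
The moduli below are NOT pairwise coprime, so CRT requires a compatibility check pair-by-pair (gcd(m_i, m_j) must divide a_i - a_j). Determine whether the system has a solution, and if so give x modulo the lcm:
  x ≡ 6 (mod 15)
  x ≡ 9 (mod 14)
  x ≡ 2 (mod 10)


Moduli 15, 14, 10 are not pairwise coprime, so CRT works modulo lcm(m_i) when all pairwise compatibility conditions hold.
Pairwise compatibility: gcd(m_i, m_j) must divide a_i - a_j for every pair.
Merge one congruence at a time:
  Start: x ≡ 6 (mod 15).
  Combine with x ≡ 9 (mod 14): gcd(15, 14) = 1; 9 - 6 = 3, which IS divisible by 1, so compatible.
    Write x = 6 + 15·t and substitute into x ≡ 9 (mod 14): 15·t ≡ 9 − 6 = 3 (mod 14).
    Reduce coefficients mod 14: 1·t ≡ 3 (mod 14).
    So t ≡ 3 (mod 14).
    Then x = 6 + 15·3 = 51, valid modulo lcm(15, 14) = 210: x ≡ 51 (mod 210).
  Combine with x ≡ 2 (mod 10): gcd(210, 10) = 10, and 2 - 51 = -49 is NOT divisible by 10.
    ⇒ system is inconsistent (no integer solution).

No solution (the system is inconsistent).


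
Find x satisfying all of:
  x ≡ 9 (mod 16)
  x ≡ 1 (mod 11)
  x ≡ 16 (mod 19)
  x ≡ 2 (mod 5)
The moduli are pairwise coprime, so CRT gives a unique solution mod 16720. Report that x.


Product of moduli M = 16 · 11 · 19 · 5 = 16720.
Merge one congruence at a time:
  Start: x ≡ 9 (mod 16).
  Combine with x ≡ 1 (mod 11); new modulus lcm = 176.
    Write x = 9 + 16·t and substitute into x ≡ 1 (mod 11): 16·t ≡ 1 − 9 = -8 (mod 11).
    Reduce coefficients mod 11: 5·t ≡ 3 (mod 11).
    The inverse of 5 mod 11 is 9 (since 5·9 = 45 = 4·11 + 1), so t ≡ 9·3 = 27 ≡ 5 (mod 11).
    Then x = 9 + 16·5 = 89, valid modulo lcm(16, 11) = 176: x ≡ 89 (mod 176).
  Combine with x ≡ 16 (mod 19); new modulus lcm = 3344.
    Write x = 89 + 176·t and substitute into x ≡ 16 (mod 19): 176·t ≡ 16 − 89 = -73 (mod 19).
    Reduce coefficients mod 19: 5·t ≡ 3 (mod 19).
    The inverse of 5 mod 19 is 4 (since 5·4 = 20 = 1·19 + 1), so t ≡ 4·3 = 12 ≡ 12 (mod 19).
    Then x = 89 + 176·12 = 2201, valid modulo lcm(176, 19) = 3344: x ≡ 2201 (mod 3344).
  Combine with x ≡ 2 (mod 5); new modulus lcm = 16720.
    Write x = 2201 + 3344·t and substitute into x ≡ 2 (mod 5): 3344·t ≡ 2 − 2201 = -2199 (mod 5).
    Reduce coefficients mod 5: 4·t ≡ 1 (mod 5).
    The inverse of 4 mod 5 is 4 (since 4·4 = 16 = 3·5 + 1), so t ≡ 4·1 = 4 ≡ 4 (mod 5).
    Then x = 2201 + 3344·4 = 15577, valid modulo lcm(3344, 5) = 16720: x ≡ 15577 (mod 16720).
Verify against each original: 15577 mod 16 = 9, 15577 mod 11 = 1, 15577 mod 19 = 16, 15577 mod 5 = 2.

x ≡ 15577 (mod 16720).


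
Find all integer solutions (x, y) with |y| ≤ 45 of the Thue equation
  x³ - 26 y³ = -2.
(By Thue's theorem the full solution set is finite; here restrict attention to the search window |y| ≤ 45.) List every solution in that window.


The equation is x³ - 26y³ = -2. For fixed y, x³ = 26·y³ − 2, so a solution requires the RHS to be a perfect cube.
Strategy: iterate y from -45 to 45, compute RHS = 26·y³ − 2, and check whether it is a (positive or negative) perfect cube.
Check small values of y:
  y = 0: RHS = -2 is not a perfect cube.
  y = 1: RHS = 24 is not a perfect cube.
  y = -1: RHS = -28 is not a perfect cube.
  y = 2: RHS = 206 is not a perfect cube.
  y = -2: RHS = -210 is not a perfect cube.
  y = 3: RHS = 700 is not a perfect cube.
  y = -3: RHS = -704 is not a perfect cube.
Continuing the search up to |y| = 45 finds no solutions either.
No (x, y) in the scanned range satisfies the equation.

No integer solutions with |y| ≤ 45.


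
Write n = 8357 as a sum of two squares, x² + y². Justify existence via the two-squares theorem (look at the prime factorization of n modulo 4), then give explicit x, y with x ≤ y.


Step 1: Factor n = 8357 = 61 · 137.
Step 2: Check the mod-4 condition on each prime factor: 61 ≡ 1 (mod 4), exponent 1; 137 ≡ 1 (mod 4), exponent 1.
All primes ≡ 3 (mod 4) appear to even exponent (or don't appear), so by the two-squares theorem n IS expressible as a sum of two squares.
Step 3: Build a representation. Here n = 61 · 137 is a product of primes ≡ 1 (mod 4). Each prime p ≡ 1 (mod 4) is itself a sum of two squares; find a² by testing p − a² for a perfect square:
  61: 61 − 1² = 60, 61 − 2² = 57, 61 − 3² = 52, 61 − 4² = 45, 61 − 5² = 36 = 6² ⇒ 61 = 5² + 6².
  137: 137 − 1² = 136, 137 − 2² = 133, 137 − 3² = 128, 137 − 4² = 121 = 11² ⇒ 137 = 4² + 11².
  Combine using the Brahmagupta–Fibonacci identity (a² + b²)(c² + d²) = (ac − bd)² + (ad + bc)² = (ac + bd)² + (ad − bc)²:
  61 · 137 = 8357: from (5² + 6²)(4² + 11²), take (5·4 − 6·11, 5·11 + 6·4) = (20 − 66, 55 + 24) = (-46, 79); dropping signs (only squares matter) gives (46, 79); check 46² + 79² = 2116 + 6241 = 8357 ✓.
Step 4: Order so x ≤ y and verify: 46² + 79² = 2116 + 6241 = 8357 = n. ✓

n = 8357 = 46² + 79² (one valid representation with x ≤ y).


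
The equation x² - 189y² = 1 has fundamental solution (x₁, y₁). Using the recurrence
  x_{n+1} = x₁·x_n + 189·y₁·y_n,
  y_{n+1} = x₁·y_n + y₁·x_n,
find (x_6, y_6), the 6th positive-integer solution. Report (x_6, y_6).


Step 1: Find the fundamental solution (x₁, y₁) of x² - 189y² = 1.
  Expand √189 as a continued fraction. a₀ = ⌊√189⌋ = 13; iterate m_{k+1} = d_k·a_k − m_k, d_{k+1} = (189 − m_{k+1}²)/d_k, a_{k+1} = ⌊(a₀ + m_{k+1})/d_{k+1}⌋ (starting m₀ = 0, d₀ = 1), with convergents p_k = a_k·p_{k-1} + p_{k-2}, q_k = a_k·q_{k-1} + q_{k-2} (p₋₁ = 1, q₋₁ = 0):
  k = 0: a₀ = 13; p₀/q₀ = 13/1; p₀² − 189·q₀² = 169 − 189 = -20.
  k = 1: m = 13, d = 20, a = ⌊(13 + 13)/20⌋ = 1; p/q = (1·13 + 1)/(1·1 + 0) = 14/1; p² − 189·q² = 196 − 189 = 7.
  k = 2: m = 7, d = 7, a = ⌊(13 + 7)/7⌋ = 2; p/q = (2·14 + 13)/(2·1 + 1) = 41/3; p² − 189·q² = 1681 − 1701 = -20.
  k = 3: m = 7, d = 20, a = ⌊(13 + 7)/20⌋ = 1; p/q = (1·41 + 14)/(1·3 + 1) = 55/4; p² − 189·q² = 3025 − 3024 = 1.
  The first convergent with p² − 189·q² = 1 gives the fundamental solution (x₁, y₁) = (55, 4).
Step 2: Apply the recurrence (x_{n+1}, y_{n+1}) = (x₁x_n + 189y₁y_n, x₁y_n + y₁x_n) repeatedly.
  From (x_1, y_1) = (55, 4): x_2 = 55·55 + 189·4·4 = 6049; y_2 = 55·4 + 4·55 = 440.
  From (x_2, y_2) = (6049, 440): x_3 = 55·6049 + 189·4·440 = 665335; y_3 = 55·440 + 4·6049 = 48396.
  From (x_3, y_3) = (665335, 48396): x_4 = 55·665335 + 189·4·48396 = 73180801; y_4 = 55·48396 + 4·665335 = 5323120.
  From (x_4, y_4) = (73180801, 5323120): x_5 = 55·73180801 + 189·4·5323120 = 8049222775; y_5 = 55·5323120 + 4·73180801 = 585494804.
  From (x_5, y_5) = (8049222775, 585494804): x_6 = 55·8049222775 + 189·4·585494804 = 885341324449; y_6 = 55·585494804 + 4·8049222775 = 64399105320.
Step 3: Verify x_6² - 189·y_6² = 783829260777109485153601 - 783829260777109485153600 = 1 (should be 1). ✓

(x_1, y_1) = (55, 4); (x_6, y_6) = (885341324449, 64399105320).


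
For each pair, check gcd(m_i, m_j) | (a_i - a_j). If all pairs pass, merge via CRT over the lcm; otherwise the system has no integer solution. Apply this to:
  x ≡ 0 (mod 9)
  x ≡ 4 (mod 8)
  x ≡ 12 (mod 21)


Moduli 9, 8, 21 are not pairwise coprime, so CRT works modulo lcm(m_i) when all pairwise compatibility conditions hold.
Pairwise compatibility: gcd(m_i, m_j) must divide a_i - a_j for every pair.
Merge one congruence at a time:
  Start: x ≡ 0 (mod 9).
  Combine with x ≡ 4 (mod 8): gcd(9, 8) = 1; 4 - 0 = 4, which IS divisible by 1, so compatible.
    Write x = 0 + 9·t and substitute into x ≡ 4 (mod 8): 9·t ≡ 4 − 0 = 4 (mod 8).
    Reduce coefficients mod 8: 1·t ≡ 4 (mod 8).
    So t ≡ 4 (mod 8).
    Then x = 0 + 9·4 = 36, valid modulo lcm(9, 8) = 72: x ≡ 36 (mod 72).
  Combine with x ≡ 12 (mod 21): gcd(72, 21) = 3; 12 - 36 = -24, which IS divisible by 3, so compatible.
    Write x = 36 + 72·t and substitute into x ≡ 12 (mod 21): 72·t ≡ 12 − 36 = -24 (mod 21).
    Divide the congruence (and modulus) by g = 3: 24·t ≡ -8 (mod 7).
    Reduce coefficients mod 7: 3·t ≡ 6 (mod 7).
    The inverse of 3 mod 7 is 5 (since 3·5 = 15 = 2·7 + 1), so t ≡ 5·6 = 30 ≡ 2 (mod 7).
    Then x = 36 + 72·2 = 180, valid modulo lcm(72, 21) = 504: x ≡ 180 (mod 504).
Verify: 180 mod 9 = 0, 180 mod 8 = 4, 180 mod 21 = 12.

x ≡ 180 (mod 504).


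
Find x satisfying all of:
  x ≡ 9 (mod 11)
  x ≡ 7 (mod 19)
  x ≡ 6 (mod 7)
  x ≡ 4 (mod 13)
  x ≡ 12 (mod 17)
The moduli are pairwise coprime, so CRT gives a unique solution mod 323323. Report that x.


Product of moduli M = 11 · 19 · 7 · 13 · 17 = 323323.
Merge one congruence at a time:
  Start: x ≡ 9 (mod 11).
  Combine with x ≡ 7 (mod 19); new modulus lcm = 209.
    Write x = 9 + 11·t and substitute into x ≡ 7 (mod 19): 11·t ≡ 7 − 9 = -2 (mod 19).
    Reduce coefficients mod 19: 11·t ≡ 17 (mod 19).
    The inverse of 11 mod 19 is 7 (since 11·7 = 77 = 4·19 + 1), so t ≡ 7·17 = 119 ≡ 5 (mod 19).
    Then x = 9 + 11·5 = 64, valid modulo lcm(11, 19) = 209: x ≡ 64 (mod 209).
  Combine with x ≡ 6 (mod 7); new modulus lcm = 1463.
    Write x = 64 + 209·t and substitute into x ≡ 6 (mod 7): 209·t ≡ 6 − 64 = -58 (mod 7).
    Reduce coefficients mod 7: 6·t ≡ 5 (mod 7).
    The inverse of 6 mod 7 is 6 (since 6·6 = 36 = 5·7 + 1), so t ≡ 6·5 = 30 ≡ 2 (mod 7).
    Then x = 64 + 209·2 = 482, valid modulo lcm(209, 7) = 1463: x ≡ 482 (mod 1463).
  Combine with x ≡ 4 (mod 13); new modulus lcm = 19019.
    Write x = 482 + 1463·t and substitute into x ≡ 4 (mod 13): 1463·t ≡ 4 − 482 = -478 (mod 13).
    Reduce coefficients mod 13: 7·t ≡ 3 (mod 13).
    The inverse of 7 mod 13 is 2 (since 7·2 = 14 = 1·13 + 1), so t ≡ 2·3 = 6 ≡ 6 (mod 13).
    Then x = 482 + 1463·6 = 9260, valid modulo lcm(1463, 13) = 19019: x ≡ 9260 (mod 19019).
  Combine with x ≡ 12 (mod 17); new modulus lcm = 323323.
    Write x = 9260 + 19019·t and substitute into x ≡ 12 (mod 17): 19019·t ≡ 12 − 9260 = -9248 (mod 17).
    Reduce coefficients mod 17: 13·t ≡ 0 (mod 17).
    The inverse of 13 mod 17 is 4 (since 13·4 = 52 = 3·17 + 1), so t ≡ 4·0 = 0 ≡ 0 (mod 17).
    Then x = 9260 + 19019·0 = 9260, valid modulo lcm(19019, 17) = 323323: x ≡ 9260 (mod 323323).
Verify against each original: 9260 mod 11 = 9, 9260 mod 19 = 7, 9260 mod 7 = 6, 9260 mod 13 = 4, 9260 mod 17 = 12.

x ≡ 9260 (mod 323323).


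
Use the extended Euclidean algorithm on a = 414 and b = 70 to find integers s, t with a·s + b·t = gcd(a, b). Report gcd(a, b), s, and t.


Euclidean algorithm on (414, 70) — divide until remainder is 0:
  414 = 5 · 70 + 64
  70 = 1 · 64 + 6
  64 = 10 · 6 + 4
  6 = 1 · 4 + 2
  4 = 2 · 2 + 0
gcd(414, 70) = 2.
Track Bezout coefficients alongside the remainders: start with r₀ = 414 = a·1 + b·0 (s = 1, t = 0) and r₁ = 70 = a·0 + b·1 (s = 0, t = 1); each new remainder r_{k+1} = r_{k-1} − q_k·r_k inherits s_{k+1} = s_{k-1} − q_k·s_k, t_{k+1} = t_{k-1} − q_k·t_k, so r_k = a·s_k + b·t_k at every step:
  q = 5: r = 64, s = 1 − 5·0 = 1, t = 0 − 5·1 = -5  (check: 414·1 + 70·(-5) = 64)
  q = 1: r = 6, s = 0 − 1·1 = -1, t = 1 − 1·(-5) = 6  (check: 414·(-1) + 70·6 = 6)
  q = 10: r = 4, s = 1 − 10·(-1) = 11, t = -5 − 10·6 = -65  (check: 414·11 + 70·(-65) = 4)
  q = 1: r = 2, s = -1 − 1·11 = -12, t = 6 − 1·(-65) = 71  (check: 414·(-12) + 70·71 = 2)
The row with r = 2 (the gcd) gives the Bezout coefficients s = -12, t = 71.
Result: 414 · (-12) + 70 · (71) = 2.

gcd(414, 70) = 2; s = -12, t = 71 (check: 414·(-12) + 70·71 = 2).


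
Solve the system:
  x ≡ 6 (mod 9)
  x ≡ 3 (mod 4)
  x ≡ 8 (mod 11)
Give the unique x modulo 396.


Moduli 9, 4, 11 are pairwise coprime; by CRT there is a unique solution modulo M = 9 · 4 · 11 = 396.
Solve pairwise, accumulating the modulus:
  Start with x ≡ 6 (mod 9).
  Combine with x ≡ 3 (mod 4): since gcd(9, 4) = 1, we get a unique residue mod 36.
    Write x = 6 + 9·t and substitute into x ≡ 3 (mod 4): 9·t ≡ 3 − 6 = -3 (mod 4).
    Reduce coefficients mod 4: 1·t ≡ 1 (mod 4).
    So t ≡ 1 (mod 4).
    Then x = 6 + 9·1 = 15, valid modulo lcm(9, 4) = 36: x ≡ 15 (mod 36).
  Combine with x ≡ 8 (mod 11): since gcd(36, 11) = 1, we get a unique residue mod 396.
    Write x = 15 + 36·t and substitute into x ≡ 8 (mod 11): 36·t ≡ 8 − 15 = -7 (mod 11).
    Reduce coefficients mod 11: 3·t ≡ 4 (mod 11).
    The inverse of 3 mod 11 is 4 (since 3·4 = 12 = 1·11 + 1), so t ≡ 4·4 = 16 ≡ 5 (mod 11).
    Then x = 15 + 36·5 = 195, valid modulo lcm(36, 11) = 396: x ≡ 195 (mod 396).
Verify: 195 mod 9 = 6 ✓, 195 mod 4 = 3 ✓, 195 mod 11 = 8 ✓.

x ≡ 195 (mod 396).


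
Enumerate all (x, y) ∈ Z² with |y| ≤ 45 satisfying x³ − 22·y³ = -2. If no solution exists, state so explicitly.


The equation is x³ - 22y³ = -2. For fixed y, x³ = 22·y³ − 2, so a solution requires the RHS to be a perfect cube.
Strategy: iterate y from -45 to 45, compute RHS = 22·y³ − 2, and check whether it is a (positive or negative) perfect cube.
Check small values of y:
  y = 0: RHS = -2 is not a perfect cube.
  y = 1: RHS = 20 is not a perfect cube.
  y = -1: RHS = -24 is not a perfect cube.
  y = 2: RHS = 174 is not a perfect cube.
  y = -2: RHS = -178 is not a perfect cube.
  y = 3: RHS = 592 is not a perfect cube.
  y = -3: RHS = -596 is not a perfect cube.
Continuing the search up to |y| = 45 finds no solutions either.
No (x, y) in the scanned range satisfies the equation.

No integer solutions with |y| ≤ 45.


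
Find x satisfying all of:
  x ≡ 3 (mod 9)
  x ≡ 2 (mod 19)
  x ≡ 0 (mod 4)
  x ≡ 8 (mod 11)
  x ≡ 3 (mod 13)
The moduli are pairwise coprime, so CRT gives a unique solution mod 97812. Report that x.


Product of moduli M = 9 · 19 · 4 · 11 · 13 = 97812.
Merge one congruence at a time:
  Start: x ≡ 3 (mod 9).
  Combine with x ≡ 2 (mod 19); new modulus lcm = 171.
    Write x = 3 + 9·t and substitute into x ≡ 2 (mod 19): 9·t ≡ 2 − 3 = -1 (mod 19).
    Reduce coefficients mod 19: 9·t ≡ 18 (mod 19).
    The inverse of 9 mod 19 is 17 (since 9·17 = 153 = 8·19 + 1), so t ≡ 17·18 = 306 ≡ 2 (mod 19).
    Then x = 3 + 9·2 = 21, valid modulo lcm(9, 19) = 171: x ≡ 21 (mod 171).
  Combine with x ≡ 0 (mod 4); new modulus lcm = 684.
    Write x = 21 + 171·t and substitute into x ≡ 0 (mod 4): 171·t ≡ 0 − 21 = -21 (mod 4).
    Reduce coefficients mod 4: 3·t ≡ 3 (mod 4).
    The inverse of 3 mod 4 is 3 (since 3·3 = 9 = 2·4 + 1), so t ≡ 3·3 = 9 ≡ 1 (mod 4).
    Then x = 21 + 171·1 = 192, valid modulo lcm(171, 4) = 684: x ≡ 192 (mod 684).
  Combine with x ≡ 8 (mod 11); new modulus lcm = 7524.
    Write x = 192 + 684·t and substitute into x ≡ 8 (mod 11): 684·t ≡ 8 − 192 = -184 (mod 11).
    Reduce coefficients mod 11: 2·t ≡ 3 (mod 11).
    The inverse of 2 mod 11 is 6 (since 2·6 = 12 = 1·11 + 1), so t ≡ 6·3 = 18 ≡ 7 (mod 11).
    Then x = 192 + 684·7 = 4980, valid modulo lcm(684, 11) = 7524: x ≡ 4980 (mod 7524).
  Combine with x ≡ 3 (mod 13); new modulus lcm = 97812.
    Write x = 4980 + 7524·t and substitute into x ≡ 3 (mod 13): 7524·t ≡ 3 − 4980 = -4977 (mod 13).
    Reduce coefficients mod 13: 10·t ≡ 2 (mod 13).
    The inverse of 10 mod 13 is 4 (since 10·4 = 40 = 3·13 + 1), so t ≡ 4·2 = 8 ≡ 8 (mod 13).
    Then x = 4980 + 7524·8 = 65172, valid modulo lcm(7524, 13) = 97812: x ≡ 65172 (mod 97812).
Verify against each original: 65172 mod 9 = 3, 65172 mod 19 = 2, 65172 mod 4 = 0, 65172 mod 11 = 8, 65172 mod 13 = 3.

x ≡ 65172 (mod 97812).


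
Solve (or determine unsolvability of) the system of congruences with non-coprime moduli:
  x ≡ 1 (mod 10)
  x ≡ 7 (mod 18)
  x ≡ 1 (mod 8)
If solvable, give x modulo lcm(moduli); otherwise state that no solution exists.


Moduli 10, 18, 8 are not pairwise coprime, so CRT works modulo lcm(m_i) when all pairwise compatibility conditions hold.
Pairwise compatibility: gcd(m_i, m_j) must divide a_i - a_j for every pair.
Merge one congruence at a time:
  Start: x ≡ 1 (mod 10).
  Combine with x ≡ 7 (mod 18): gcd(10, 18) = 2; 7 - 1 = 6, which IS divisible by 2, so compatible.
    Write x = 1 + 10·t and substitute into x ≡ 7 (mod 18): 10·t ≡ 7 − 1 = 6 (mod 18).
    Divide the congruence (and modulus) by g = 2: 5·t ≡ 3 (mod 9).
    The inverse of 5 mod 9 is 2 (since 5·2 = 10 = 1·9 + 1), so t ≡ 2·3 = 6 ≡ 6 (mod 9).
    Then x = 1 + 10·6 = 61, valid modulo lcm(10, 18) = 90: x ≡ 61 (mod 90).
  Combine with x ≡ 1 (mod 8): gcd(90, 8) = 2; 1 - 61 = -60, which IS divisible by 2, so compatible.
    Write x = 61 + 90·t and substitute into x ≡ 1 (mod 8): 90·t ≡ 1 − 61 = -60 (mod 8).
    Divide the congruence (and modulus) by g = 2: 45·t ≡ -30 (mod 4).
    Reduce coefficients mod 4: 1·t ≡ 2 (mod 4).
    So t ≡ 2 (mod 4).
    Then x = 61 + 90·2 = 241, valid modulo lcm(90, 8) = 360: x ≡ 241 (mod 360).
Verify: 241 mod 10 = 1, 241 mod 18 = 7, 241 mod 8 = 1.

x ≡ 241 (mod 360).


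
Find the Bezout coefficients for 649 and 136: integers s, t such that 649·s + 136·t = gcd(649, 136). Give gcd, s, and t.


Euclidean algorithm on (649, 136) — divide until remainder is 0:
  649 = 4 · 136 + 105
  136 = 1 · 105 + 31
  105 = 3 · 31 + 12
  31 = 2 · 12 + 7
  12 = 1 · 7 + 5
  7 = 1 · 5 + 2
  5 = 2 · 2 + 1
  2 = 2 · 1 + 0
gcd(649, 136) = 1.
Track Bezout coefficients alongside the remainders: start with r₀ = 649 = a·1 + b·0 (s = 1, t = 0) and r₁ = 136 = a·0 + b·1 (s = 0, t = 1); each new remainder r_{k+1} = r_{k-1} − q_k·r_k inherits s_{k+1} = s_{k-1} − q_k·s_k, t_{k+1} = t_{k-1} − q_k·t_k, so r_k = a·s_k + b·t_k at every step:
  q = 4: r = 105, s = 1 − 4·0 = 1, t = 0 − 4·1 = -4  (check: 649·1 + 136·(-4) = 105)
  q = 1: r = 31, s = 0 − 1·1 = -1, t = 1 − 1·(-4) = 5  (check: 649·(-1) + 136·5 = 31)
  q = 3: r = 12, s = 1 − 3·(-1) = 4, t = -4 − 3·5 = -19  (check: 649·4 + 136·(-19) = 12)
  q = 2: r = 7, s = -1 − 2·4 = -9, t = 5 − 2·(-19) = 43  (check: 649·(-9) + 136·43 = 7)
  q = 1: r = 5, s = 4 − 1·(-9) = 13, t = -19 − 1·43 = -62  (check: 649·13 + 136·(-62) = 5)
  q = 1: r = 2, s = -9 − 1·13 = -22, t = 43 − 1·(-62) = 105  (check: 649·(-22) + 136·105 = 2)
  q = 2: r = 1, s = 13 − 2·(-22) = 57, t = -62 − 2·105 = -272  (check: 649·57 + 136·(-272) = 1)
The row with r = 1 (the gcd) gives the Bezout coefficients s = 57, t = -272.
Result: 649 · (57) + 136 · (-272) = 1.

gcd(649, 136) = 1; s = 57, t = -272 (check: 649·57 + 136·(-272) = 1).


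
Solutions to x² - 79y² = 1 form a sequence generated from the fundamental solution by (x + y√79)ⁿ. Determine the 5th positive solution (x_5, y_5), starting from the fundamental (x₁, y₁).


Step 1: Find the fundamental solution (x₁, y₁) of x² - 79y² = 1.
  Expand √79 as a continued fraction. a₀ = ⌊√79⌋ = 8; iterate m_{k+1} = d_k·a_k − m_k, d_{k+1} = (79 − m_{k+1}²)/d_k, a_{k+1} = ⌊(a₀ + m_{k+1})/d_{k+1}⌋ (starting m₀ = 0, d₀ = 1), with convergents p_k = a_k·p_{k-1} + p_{k-2}, q_k = a_k·q_{k-1} + q_{k-2} (p₋₁ = 1, q₋₁ = 0):
  k = 0: a₀ = 8; p₀/q₀ = 8/1; p₀² − 79·q₀² = 64 − 79 = -15.
  k = 1: m = 8, d = 15, a = ⌊(8 + 8)/15⌋ = 1; p/q = (1·8 + 1)/(1·1 + 0) = 9/1; p² − 79·q² = 81 − 79 = 2.
  k = 2: m = 7, d = 2, a = ⌊(8 + 7)/2⌋ = 7; p/q = (7·9 + 8)/(7·1 + 1) = 71/8; p² − 79·q² = 5041 − 5056 = -15.
  k = 3: m = 7, d = 15, a = ⌊(8 + 7)/15⌋ = 1; p/q = (1·71 + 9)/(1·8 + 1) = 80/9; p² − 79·q² = 6400 − 6399 = 1.
  The first convergent with p² − 79·q² = 1 gives the fundamental solution (x₁, y₁) = (80, 9).
Step 2: Apply the recurrence (x_{n+1}, y_{n+1}) = (x₁x_n + 79y₁y_n, x₁y_n + y₁x_n) repeatedly.
  From (x_1, y_1) = (80, 9): x_2 = 80·80 + 79·9·9 = 12799; y_2 = 80·9 + 9·80 = 1440.
  From (x_2, y_2) = (12799, 1440): x_3 = 80·12799 + 79·9·1440 = 2047760; y_3 = 80·1440 + 9·12799 = 230391.
  From (x_3, y_3) = (2047760, 230391): x_4 = 80·2047760 + 79·9·230391 = 327628801; y_4 = 80·230391 + 9·2047760 = 36861120.
  From (x_4, y_4) = (327628801, 36861120): x_5 = 80·327628801 + 79·9·36861120 = 52418560400; y_5 = 80·36861120 + 9·327628801 = 5897548809.
Step 3: Verify x_5² - 79·y_5² = 2747705474408448160000 - 2747705474408448159999 = 1 (should be 1). ✓

(x_1, y_1) = (80, 9); (x_5, y_5) = (52418560400, 5897548809).


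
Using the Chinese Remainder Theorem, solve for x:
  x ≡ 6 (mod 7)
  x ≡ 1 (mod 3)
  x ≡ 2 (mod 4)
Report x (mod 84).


Moduli 7, 3, 4 are pairwise coprime; by CRT there is a unique solution modulo M = 7 · 3 · 4 = 84.
Solve pairwise, accumulating the modulus:
  Start with x ≡ 6 (mod 7).
  Combine with x ≡ 1 (mod 3): since gcd(7, 3) = 1, we get a unique residue mod 21.
    Write x = 6 + 7·t and substitute into x ≡ 1 (mod 3): 7·t ≡ 1 − 6 = -5 (mod 3).
    Reduce coefficients mod 3: 1·t ≡ 1 (mod 3).
    So t ≡ 1 (mod 3).
    Then x = 6 + 7·1 = 13, valid modulo lcm(7, 3) = 21: x ≡ 13 (mod 21).
  Combine with x ≡ 2 (mod 4): since gcd(21, 4) = 1, we get a unique residue mod 84.
    Write x = 13 + 21·t and substitute into x ≡ 2 (mod 4): 21·t ≡ 2 − 13 = -11 (mod 4).
    Reduce coefficients mod 4: 1·t ≡ 1 (mod 4).
    So t ≡ 1 (mod 4).
    Then x = 13 + 21·1 = 34, valid modulo lcm(21, 4) = 84: x ≡ 34 (mod 84).
Verify: 34 mod 7 = 6 ✓, 34 mod 3 = 1 ✓, 34 mod 4 = 2 ✓.

x ≡ 34 (mod 84).


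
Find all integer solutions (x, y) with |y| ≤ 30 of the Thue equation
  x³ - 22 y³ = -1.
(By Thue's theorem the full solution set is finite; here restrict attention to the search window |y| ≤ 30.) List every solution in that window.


The equation is x³ - 22y³ = -1. For fixed y, x³ = 22·y³ − 1, so a solution requires the RHS to be a perfect cube.
Strategy: iterate y from -30 to 30, compute RHS = 22·y³ − 1, and check whether it is a (positive or negative) perfect cube.
Check small values of y:
  y = 0: RHS = -1 = (-1)³ ⇒ x = -1 works.
  y = 1: RHS = 21 is not a perfect cube.
  y = -1: RHS = -23 is not a perfect cube.
  y = 2: RHS = 175 is not a perfect cube.
  y = -2: RHS = -177 is not a perfect cube.
  y = 3: RHS = 593 is not a perfect cube.
  y = -3: RHS = -595 is not a perfect cube.
Continuing the search up to |y| = 30 finds no further solutions beyond those listed.
Collected solutions: (-1, 0).

Solutions (with |y| ≤ 30): (-1, 0).
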